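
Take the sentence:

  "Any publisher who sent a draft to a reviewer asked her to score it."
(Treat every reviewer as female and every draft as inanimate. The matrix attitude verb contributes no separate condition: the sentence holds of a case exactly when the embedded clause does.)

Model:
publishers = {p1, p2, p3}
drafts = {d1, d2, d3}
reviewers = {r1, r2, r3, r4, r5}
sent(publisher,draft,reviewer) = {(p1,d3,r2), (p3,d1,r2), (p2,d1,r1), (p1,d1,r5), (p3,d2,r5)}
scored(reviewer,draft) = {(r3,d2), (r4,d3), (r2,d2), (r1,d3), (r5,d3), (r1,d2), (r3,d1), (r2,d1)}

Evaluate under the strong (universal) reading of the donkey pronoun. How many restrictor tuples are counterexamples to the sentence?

4

"her" takes "a reviewer" as antecedent and "it" takes "a draft"; both are donkey pronouns co-varying with the restrictor.
Strong reading: for every (p,d,r) with sent(p,d,r), scored(r,d).
Restrictor triples: (p1,d1,r5)→scored(r5,d1) ✗  (p1,d3,r2)→scored(r2,d3) ✗  (p2,d1,r1)→scored(r1,d1) ✗  (p3,d1,r2)→scored(r2,d1) ✓  (p3,d2,r5)→scored(r5,d2) ✗
Counterexamples (restrictor triples failing the scope): 4.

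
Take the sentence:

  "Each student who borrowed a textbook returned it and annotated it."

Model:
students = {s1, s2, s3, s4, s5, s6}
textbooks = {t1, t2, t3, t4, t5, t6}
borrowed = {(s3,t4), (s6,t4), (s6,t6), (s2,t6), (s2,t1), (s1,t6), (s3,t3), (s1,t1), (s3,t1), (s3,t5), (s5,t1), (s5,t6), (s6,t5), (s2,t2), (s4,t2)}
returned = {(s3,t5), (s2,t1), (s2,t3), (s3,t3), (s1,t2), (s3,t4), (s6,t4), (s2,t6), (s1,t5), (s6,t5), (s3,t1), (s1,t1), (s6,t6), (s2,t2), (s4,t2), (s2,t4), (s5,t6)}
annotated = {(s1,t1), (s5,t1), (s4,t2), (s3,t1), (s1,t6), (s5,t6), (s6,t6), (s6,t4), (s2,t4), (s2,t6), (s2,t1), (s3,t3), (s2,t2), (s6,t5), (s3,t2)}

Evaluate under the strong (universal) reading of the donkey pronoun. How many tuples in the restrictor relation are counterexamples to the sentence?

"it" takes "a textbook" as antecedent — a donkey pronoun bound across the clause boundary.
Strong reading: for every (s,t) with borrowed(s,t), returned(s,t) ∧ annotated(s,t).
Restrictor pairs: (s1,t1) ✓  (s1,t6) ✗  (s2,t1) ✓  (s2,t2) ✓  (s2,t6) ✓  (s3,t1) ✓  (s3,t3) ✓  (s3,t4) ✗  (s3,t5) ✗  (s4,t2) ✓  (s5,t1) ✗  (s5,t6) ✓  (s6,t4) ✓  (s6,t5) ✓  (s6,t6) ✓
Counterexamples (restrictor pairs failing the scope): 4.

4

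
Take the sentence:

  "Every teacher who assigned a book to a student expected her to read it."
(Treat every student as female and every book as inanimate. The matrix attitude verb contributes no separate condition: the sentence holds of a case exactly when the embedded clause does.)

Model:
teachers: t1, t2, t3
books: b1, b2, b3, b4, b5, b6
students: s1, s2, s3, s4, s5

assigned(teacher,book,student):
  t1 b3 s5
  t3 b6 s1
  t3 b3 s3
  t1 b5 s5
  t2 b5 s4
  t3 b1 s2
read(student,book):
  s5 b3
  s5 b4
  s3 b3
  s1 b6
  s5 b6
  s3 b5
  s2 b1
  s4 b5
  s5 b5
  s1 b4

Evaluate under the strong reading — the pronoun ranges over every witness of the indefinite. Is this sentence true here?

True

"her" takes "a student" as antecedent and "it" takes "a book"; both are donkey pronouns co-varying with the restrictor.
Strong reading: for every (t,b,s) with assigned(t,b,s), read(s,b).
Restrictor triples: (t1,b3,s5)→read(s5,b3) ✓  (t1,b5,s5)→read(s5,b5) ✓  (t2,b5,s4)→read(s4,b5) ✓  (t3,b1,s2)→read(s2,b1) ✓  (t3,b3,s3)→read(s3,b3) ✓  (t3,b6,s1)→read(s1,b6) ✓
Every restrictor triple satisfies the scope.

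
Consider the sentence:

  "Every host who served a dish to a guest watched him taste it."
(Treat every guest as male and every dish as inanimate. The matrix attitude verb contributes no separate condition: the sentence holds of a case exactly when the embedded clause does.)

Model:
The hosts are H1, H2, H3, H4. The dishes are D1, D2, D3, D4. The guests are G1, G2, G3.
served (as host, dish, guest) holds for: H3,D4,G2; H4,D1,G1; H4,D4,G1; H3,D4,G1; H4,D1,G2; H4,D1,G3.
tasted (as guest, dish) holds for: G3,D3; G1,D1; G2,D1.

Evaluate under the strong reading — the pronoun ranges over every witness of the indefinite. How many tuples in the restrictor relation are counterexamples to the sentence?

"him" takes "a guest" as antecedent and "it" takes "a dish"; both are donkey pronouns co-varying with the restrictor.
Strong reading: for every (h,d,g) with served(h,d,g), tasted(g,d).
Restrictor triples: (H3,D4,G1)→tasted(G1,D4) ✗  (H3,D4,G2)→tasted(G2,D4) ✗  (H4,D1,G1)→tasted(G1,D1) ✓  (H4,D1,G2)→tasted(G2,D1) ✓  (H4,D1,G3)→tasted(G3,D1) ✗  (H4,D4,G1)→tasted(G1,D4) ✗
Counterexamples (restrictor triples failing the scope): 4.

4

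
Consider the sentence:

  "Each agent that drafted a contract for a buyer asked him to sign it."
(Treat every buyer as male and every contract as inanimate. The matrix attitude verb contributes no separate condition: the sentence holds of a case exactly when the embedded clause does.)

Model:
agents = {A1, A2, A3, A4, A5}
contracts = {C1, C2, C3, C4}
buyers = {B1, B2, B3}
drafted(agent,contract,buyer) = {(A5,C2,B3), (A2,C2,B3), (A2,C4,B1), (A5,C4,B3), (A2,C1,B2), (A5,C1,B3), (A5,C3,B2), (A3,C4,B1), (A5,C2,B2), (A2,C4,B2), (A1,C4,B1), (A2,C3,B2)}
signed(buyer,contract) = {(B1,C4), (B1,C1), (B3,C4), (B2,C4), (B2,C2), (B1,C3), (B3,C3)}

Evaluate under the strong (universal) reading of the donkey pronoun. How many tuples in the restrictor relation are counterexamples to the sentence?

6

"him" takes "a buyer" as antecedent and "it" takes "a contract"; both are donkey pronouns co-varying with the restrictor.
Strong reading: for every (a,c,b) with drafted(a,c,b), signed(b,c).
Restrictor triples: (A1,C4,B1)→signed(B1,C4) ✓  (A2,C1,B2)→signed(B2,C1) ✗  (A2,C2,B3)→signed(B3,C2) ✗  (A2,C3,B2)→signed(B2,C3) ✗  (A2,C4,B1)→signed(B1,C4) ✓  (A2,C4,B2)→signed(B2,C4) ✓  (A3,C4,B1)→signed(B1,C4) ✓  (A5,C1,B3)→signed(B3,C1) ✗  (A5,C2,B2)→signed(B2,C2) ✓  (A5,C2,B3)→signed(B3,C2) ✗  (A5,C3,B2)→signed(B2,C3) ✗  (A5,C4,B3)→signed(B3,C4) ✓
Counterexamples (restrictor triples failing the scope): 6.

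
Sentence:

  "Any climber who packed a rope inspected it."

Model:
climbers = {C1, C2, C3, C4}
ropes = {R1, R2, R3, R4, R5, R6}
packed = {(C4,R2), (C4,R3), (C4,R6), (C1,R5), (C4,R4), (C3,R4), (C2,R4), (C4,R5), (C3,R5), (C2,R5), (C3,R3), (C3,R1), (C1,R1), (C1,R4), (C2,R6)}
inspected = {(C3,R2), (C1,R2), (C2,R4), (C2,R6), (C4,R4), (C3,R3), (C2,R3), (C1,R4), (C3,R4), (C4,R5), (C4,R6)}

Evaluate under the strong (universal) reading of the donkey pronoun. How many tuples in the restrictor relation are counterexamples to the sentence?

"it" takes "a rope" as antecedent — a donkey pronoun bound across the clause boundary.
Strong reading: for every (c,r) with packed(c,r), inspected(c,r).
Restrictor pairs: (C1,R1) ✗  (C1,R4) ✓  (C1,R5) ✗  (C2,R4) ✓  (C2,R5) ✗  (C2,R6) ✓  (C3,R1) ✗  (C3,R3) ✓  (C3,R4) ✓  (C3,R5) ✗  (C4,R2) ✗  (C4,R3) ✗  (C4,R4) ✓  (C4,R5) ✓  (C4,R6) ✓
Counterexamples (restrictor pairs failing the scope): 7.

7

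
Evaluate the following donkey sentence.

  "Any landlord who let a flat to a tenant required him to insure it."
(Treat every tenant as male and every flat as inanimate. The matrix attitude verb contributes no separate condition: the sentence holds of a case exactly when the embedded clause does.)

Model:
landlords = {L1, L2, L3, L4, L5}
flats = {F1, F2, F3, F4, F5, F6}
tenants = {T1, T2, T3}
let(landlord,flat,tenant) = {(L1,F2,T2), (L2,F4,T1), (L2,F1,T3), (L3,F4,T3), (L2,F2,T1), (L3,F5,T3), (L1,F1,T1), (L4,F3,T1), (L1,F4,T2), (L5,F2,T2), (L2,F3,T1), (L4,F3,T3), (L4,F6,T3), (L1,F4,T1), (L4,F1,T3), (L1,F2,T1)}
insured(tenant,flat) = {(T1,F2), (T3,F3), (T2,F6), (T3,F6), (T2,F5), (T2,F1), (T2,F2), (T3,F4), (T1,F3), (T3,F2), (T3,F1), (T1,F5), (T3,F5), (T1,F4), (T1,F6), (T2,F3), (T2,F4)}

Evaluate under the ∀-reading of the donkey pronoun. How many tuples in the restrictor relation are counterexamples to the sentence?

"him" takes "a tenant" as antecedent and "it" takes "a flat"; both are donkey pronouns co-varying with the restrictor.
Strong reading: for every (l,f,t) with let(l,f,t), insured(t,f).
Restrictor triples: (L1,F1,T1)→insured(T1,F1) ✗  (L1,F2,T1)→insured(T1,F2) ✓  (L1,F2,T2)→insured(T2,F2) ✓  (L1,F4,T1)→insured(T1,F4) ✓  (L1,F4,T2)→insured(T2,F4) ✓  (L2,F1,T3)→insured(T3,F1) ✓  (L2,F2,T1)→insured(T1,F2) ✓  (L2,F3,T1)→insured(T1,F3) ✓  (L2,F4,T1)→insured(T1,F4) ✓  (L3,F4,T3)→insured(T3,F4) ✓  (L3,F5,T3)→insured(T3,F5) ✓  (L4,F1,T3)→insured(T3,F1) ✓  (L4,F3,T1)→insured(T1,F3) ✓  (L4,F3,T3)→insured(T3,F3) ✓  (L4,F6,T3)→insured(T3,F6) ✓  (L5,F2,T2)→insured(T2,F2) ✓
Counterexamples (restrictor triples failing the scope): 1.

1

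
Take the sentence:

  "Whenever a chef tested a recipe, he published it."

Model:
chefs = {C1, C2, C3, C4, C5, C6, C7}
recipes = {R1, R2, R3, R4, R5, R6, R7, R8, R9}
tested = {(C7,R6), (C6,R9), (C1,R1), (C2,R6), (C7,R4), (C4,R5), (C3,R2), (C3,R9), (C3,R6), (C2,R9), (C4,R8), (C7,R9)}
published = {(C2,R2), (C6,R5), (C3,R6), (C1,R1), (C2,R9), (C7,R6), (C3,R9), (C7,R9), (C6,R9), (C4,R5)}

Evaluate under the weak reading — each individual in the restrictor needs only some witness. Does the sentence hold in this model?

"it" takes "a recipe" as antecedent — a donkey pronoun bound across the clause boundary.
Weak reading: every chef c with some tested-recipe has at least one tested-recipe r such that published(c,r).
Per chef: C1:✓  C2:✓  C3:✓  C4:✓  C6:✓  C7:✓
Every chef in the restrictor has a witness.

True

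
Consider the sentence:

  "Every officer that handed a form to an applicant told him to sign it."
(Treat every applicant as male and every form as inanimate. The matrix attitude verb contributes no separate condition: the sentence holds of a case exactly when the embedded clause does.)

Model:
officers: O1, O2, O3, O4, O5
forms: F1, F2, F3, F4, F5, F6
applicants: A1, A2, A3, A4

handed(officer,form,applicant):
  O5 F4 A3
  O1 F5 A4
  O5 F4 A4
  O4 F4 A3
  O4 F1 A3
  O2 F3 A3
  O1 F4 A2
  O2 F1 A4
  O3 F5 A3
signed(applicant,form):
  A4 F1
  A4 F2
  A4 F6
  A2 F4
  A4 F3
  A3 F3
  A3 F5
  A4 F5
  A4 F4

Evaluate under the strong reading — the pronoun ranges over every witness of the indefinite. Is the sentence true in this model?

"him" takes "an applicant" as antecedent and "it" takes "a form"; both are donkey pronouns co-varying with the restrictor.
Strong reading: for every (o,f,a) with handed(o,f,a), signed(a,f).
Restrictor triples: (O1,F4,A2)→signed(A2,F4) ✓  (O1,F5,A4)→signed(A4,F5) ✓  (O2,F1,A4)→signed(A4,F1) ✓  (O2,F3,A3)→signed(A3,F3) ✓  (O3,F5,A3)→signed(A3,F5) ✓  (O4,F1,A3)→signed(A3,F1) ✗  (O4,F4,A3)→signed(A3,F4) ✗  (O5,F4,A3)→signed(A3,F4) ✗  (O5,F4,A4)→signed(A4,F4) ✓
Counterexample: (O4,F1,A3) — signed(A3,F1) does not hold.

False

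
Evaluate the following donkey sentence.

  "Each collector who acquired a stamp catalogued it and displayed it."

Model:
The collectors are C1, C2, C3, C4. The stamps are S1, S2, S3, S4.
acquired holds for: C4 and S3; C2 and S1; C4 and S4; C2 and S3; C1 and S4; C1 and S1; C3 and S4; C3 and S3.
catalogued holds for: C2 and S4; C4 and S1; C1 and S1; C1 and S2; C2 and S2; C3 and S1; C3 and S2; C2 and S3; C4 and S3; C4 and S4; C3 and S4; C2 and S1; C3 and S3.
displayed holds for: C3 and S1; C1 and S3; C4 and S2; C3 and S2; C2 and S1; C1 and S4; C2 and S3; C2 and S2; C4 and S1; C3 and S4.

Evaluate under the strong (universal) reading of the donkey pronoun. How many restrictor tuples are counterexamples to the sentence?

5

"it" takes "a stamp" as antecedent — a donkey pronoun bound across the clause boundary.
Strong reading: for every (c,s) with acquired(c,s), catalogued(c,s) ∧ displayed(c,s).
Restrictor pairs: (C1,S1) ✗  (C1,S4) ✗  (C2,S1) ✓  (C2,S3) ✓  (C3,S3) ✗  (C3,S4) ✓  (C4,S3) ✗  (C4,S4) ✗
Counterexamples (restrictor pairs failing the scope): 5.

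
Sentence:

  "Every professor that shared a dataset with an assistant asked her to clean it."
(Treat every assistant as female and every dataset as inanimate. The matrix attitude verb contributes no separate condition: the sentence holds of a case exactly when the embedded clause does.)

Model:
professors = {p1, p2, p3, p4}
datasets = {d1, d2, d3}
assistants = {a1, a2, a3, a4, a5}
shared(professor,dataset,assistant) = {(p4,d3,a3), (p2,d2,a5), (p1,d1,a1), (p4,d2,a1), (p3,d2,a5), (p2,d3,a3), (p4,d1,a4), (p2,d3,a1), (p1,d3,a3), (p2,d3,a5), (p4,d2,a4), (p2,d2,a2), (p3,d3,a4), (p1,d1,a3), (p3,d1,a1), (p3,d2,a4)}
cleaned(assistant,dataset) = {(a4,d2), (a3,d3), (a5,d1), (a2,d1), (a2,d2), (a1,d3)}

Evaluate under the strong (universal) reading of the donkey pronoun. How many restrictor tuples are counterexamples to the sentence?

9

"her" takes "an assistant" as antecedent and "it" takes "a dataset"; both are donkey pronouns co-varying with the restrictor.
Strong reading: for every (p,d,a) with shared(p,d,a), cleaned(a,d).
Restrictor triples: (p1,d1,a1)→cleaned(a1,d1) ✗  (p1,d1,a3)→cleaned(a3,d1) ✗  (p1,d3,a3)→cleaned(a3,d3) ✓  (p2,d2,a2)→cleaned(a2,d2) ✓  (p2,d2,a5)→cleaned(a5,d2) ✗  (p2,d3,a1)→cleaned(a1,d3) ✓  (p2,d3,a3)→cleaned(a3,d3) ✓  (p2,d3,a5)→cleaned(a5,d3) ✗  (p3,d1,a1)→cleaned(a1,d1) ✗  (p3,d2,a4)→cleaned(a4,d2) ✓  (p3,d2,a5)→cleaned(a5,d2) ✗  (p3,d3,a4)→cleaned(a4,d3) ✗  (p4,d1,a4)→cleaned(a4,d1) ✗  (p4,d2,a1)→cleaned(a1,d2) ✗  (p4,d2,a4)→cleaned(a4,d2) ✓  (p4,d3,a3)→cleaned(a3,d3) ✓
Counterexamples (restrictor triples failing the scope): 9.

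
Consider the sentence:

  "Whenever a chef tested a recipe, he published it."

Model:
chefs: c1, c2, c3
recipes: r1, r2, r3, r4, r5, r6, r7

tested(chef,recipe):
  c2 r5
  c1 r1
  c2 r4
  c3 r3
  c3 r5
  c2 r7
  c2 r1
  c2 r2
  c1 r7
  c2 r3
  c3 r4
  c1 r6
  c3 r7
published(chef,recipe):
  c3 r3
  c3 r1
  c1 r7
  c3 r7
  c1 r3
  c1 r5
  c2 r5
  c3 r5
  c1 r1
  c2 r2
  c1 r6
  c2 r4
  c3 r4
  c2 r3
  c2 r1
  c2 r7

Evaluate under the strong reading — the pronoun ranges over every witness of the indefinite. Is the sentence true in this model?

True

"it" takes "a recipe" as antecedent — a donkey pronoun bound across the clause boundary.
Strong reading: for every (c,r) with tested(c,r), published(c,r).
Restrictor pairs: (c1,r1) ✓  (c1,r6) ✓  (c1,r7) ✓  (c2,r1) ✓  (c2,r2) ✓  (c2,r3) ✓  (c2,r4) ✓  (c2,r5) ✓  (c2,r7) ✓  (c3,r3) ✓  (c3,r4) ✓  (c3,r5) ✓  (c3,r7) ✓
Every restrictor pair satisfies the scope.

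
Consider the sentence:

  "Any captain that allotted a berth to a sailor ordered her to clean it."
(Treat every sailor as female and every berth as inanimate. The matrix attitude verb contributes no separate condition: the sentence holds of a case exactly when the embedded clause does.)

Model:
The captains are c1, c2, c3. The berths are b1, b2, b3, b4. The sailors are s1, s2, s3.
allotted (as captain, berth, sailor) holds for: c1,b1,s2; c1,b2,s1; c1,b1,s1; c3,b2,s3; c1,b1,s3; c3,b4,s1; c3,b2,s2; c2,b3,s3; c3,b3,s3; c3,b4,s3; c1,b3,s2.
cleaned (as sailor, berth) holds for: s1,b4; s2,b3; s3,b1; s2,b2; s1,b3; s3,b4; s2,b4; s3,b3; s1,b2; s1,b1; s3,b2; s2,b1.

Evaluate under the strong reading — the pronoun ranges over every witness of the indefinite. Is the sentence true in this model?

"her" takes "a sailor" as antecedent and "it" takes "a berth"; both are donkey pronouns co-varying with the restrictor.
Strong reading: for every (c,b,s) with allotted(c,b,s), cleaned(s,b).
Restrictor triples: (c1,b1,s1)→cleaned(s1,b1) ✓  (c1,b1,s2)→cleaned(s2,b1) ✓  (c1,b1,s3)→cleaned(s3,b1) ✓  (c1,b2,s1)→cleaned(s1,b2) ✓  (c1,b3,s2)→cleaned(s2,b3) ✓  (c2,b3,s3)→cleaned(s3,b3) ✓  (c3,b2,s2)→cleaned(s2,b2) ✓  (c3,b2,s3)→cleaned(s3,b2) ✓  (c3,b3,s3)→cleaned(s3,b3) ✓  (c3,b4,s1)→cleaned(s1,b4) ✓  (c3,b4,s3)→cleaned(s3,b4) ✓
Every restrictor triple satisfies the scope.

True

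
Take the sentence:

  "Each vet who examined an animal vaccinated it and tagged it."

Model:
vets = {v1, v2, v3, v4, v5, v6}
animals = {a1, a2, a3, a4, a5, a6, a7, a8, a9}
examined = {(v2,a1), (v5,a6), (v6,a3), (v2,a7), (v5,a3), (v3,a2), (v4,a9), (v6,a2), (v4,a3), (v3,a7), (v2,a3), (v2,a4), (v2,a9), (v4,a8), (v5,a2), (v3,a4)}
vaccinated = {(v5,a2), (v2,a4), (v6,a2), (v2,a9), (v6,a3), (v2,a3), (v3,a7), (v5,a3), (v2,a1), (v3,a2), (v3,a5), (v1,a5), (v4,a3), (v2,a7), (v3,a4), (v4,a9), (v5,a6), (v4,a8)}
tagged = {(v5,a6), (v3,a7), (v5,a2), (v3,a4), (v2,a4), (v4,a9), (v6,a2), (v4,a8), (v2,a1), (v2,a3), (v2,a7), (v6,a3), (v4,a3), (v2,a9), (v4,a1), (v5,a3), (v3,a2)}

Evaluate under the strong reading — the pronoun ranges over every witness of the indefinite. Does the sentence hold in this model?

"it" takes "an animal" as antecedent — a donkey pronoun bound across the clause boundary.
Strong reading: for every (v,a) with examined(v,a), vaccinated(v,a) ∧ tagged(v,a).
Restrictor pairs: (v2,a1) ✓  (v2,a3) ✓  (v2,a4) ✓  (v2,a7) ✓  (v2,a9) ✓  (v3,a2) ✓  (v3,a4) ✓  (v3,a7) ✓  (v4,a3) ✓  (v4,a8) ✓  (v4,a9) ✓  (v5,a2) ✓  (v5,a3) ✓  (v5,a6) ✓  (v6,a2) ✓  (v6,a3) ✓
Every restrictor pair satisfies the scope.

True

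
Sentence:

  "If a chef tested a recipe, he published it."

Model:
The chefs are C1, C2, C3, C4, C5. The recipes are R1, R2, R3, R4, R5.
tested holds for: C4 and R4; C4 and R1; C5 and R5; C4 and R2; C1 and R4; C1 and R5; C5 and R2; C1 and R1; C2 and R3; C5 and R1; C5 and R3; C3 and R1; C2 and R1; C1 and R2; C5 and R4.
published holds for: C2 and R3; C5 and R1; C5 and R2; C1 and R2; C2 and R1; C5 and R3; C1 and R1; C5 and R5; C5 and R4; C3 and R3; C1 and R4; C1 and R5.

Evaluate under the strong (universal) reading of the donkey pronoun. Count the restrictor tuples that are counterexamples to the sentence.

4

"it" takes "a recipe" as antecedent — a donkey pronoun bound across the clause boundary.
Strong reading: for every (c,r) with tested(c,r), published(c,r).
Restrictor pairs: (C1,R1) ✓  (C1,R2) ✓  (C1,R4) ✓  (C1,R5) ✓  (C2,R1) ✓  (C2,R3) ✓  (C3,R1) ✗  (C4,R1) ✗  (C4,R2) ✗  (C4,R4) ✗  (C5,R1) ✓  (C5,R2) ✓  (C5,R3) ✓  (C5,R4) ✓  (C5,R5) ✓
Counterexamples (restrictor pairs failing the scope): 4.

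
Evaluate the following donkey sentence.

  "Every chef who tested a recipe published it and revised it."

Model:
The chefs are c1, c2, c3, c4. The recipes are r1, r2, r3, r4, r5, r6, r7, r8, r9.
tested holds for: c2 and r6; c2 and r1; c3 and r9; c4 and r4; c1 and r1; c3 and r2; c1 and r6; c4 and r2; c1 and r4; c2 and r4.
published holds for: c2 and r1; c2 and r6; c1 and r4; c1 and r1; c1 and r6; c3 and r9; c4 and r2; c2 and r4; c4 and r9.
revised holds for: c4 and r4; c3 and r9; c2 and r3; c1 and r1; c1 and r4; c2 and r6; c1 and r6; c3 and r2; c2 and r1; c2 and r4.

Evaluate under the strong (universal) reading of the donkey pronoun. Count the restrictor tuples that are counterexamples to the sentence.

"it" takes "a recipe" as antecedent — a donkey pronoun bound across the clause boundary.
Strong reading: for every (c,r) with tested(c,r), published(c,r) ∧ revised(c,r).
Restrictor pairs: (c1,r1) ✓  (c1,r4) ✓  (c1,r6) ✓  (c2,r1) ✓  (c2,r4) ✓  (c2,r6) ✓  (c3,r2) ✗  (c3,r9) ✓  (c4,r2) ✗  (c4,r4) ✗
Counterexamples (restrictor pairs failing the scope): 3.

3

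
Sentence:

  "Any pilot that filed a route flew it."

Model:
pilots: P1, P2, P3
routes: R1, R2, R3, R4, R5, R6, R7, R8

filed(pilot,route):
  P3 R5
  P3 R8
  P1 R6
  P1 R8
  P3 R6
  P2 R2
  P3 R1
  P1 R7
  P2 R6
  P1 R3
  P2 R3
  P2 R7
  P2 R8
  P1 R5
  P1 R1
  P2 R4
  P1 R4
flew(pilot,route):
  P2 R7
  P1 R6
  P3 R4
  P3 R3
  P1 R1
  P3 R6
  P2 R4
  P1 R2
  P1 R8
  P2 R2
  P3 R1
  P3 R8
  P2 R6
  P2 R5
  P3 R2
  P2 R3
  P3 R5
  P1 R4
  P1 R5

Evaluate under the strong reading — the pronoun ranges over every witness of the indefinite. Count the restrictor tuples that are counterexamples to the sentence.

3

"it" takes "a route" as antecedent — a donkey pronoun bound across the clause boundary.
Strong reading: for every (p,r) with filed(p,r), flew(p,r).
Restrictor pairs: (P1,R1) ✓  (P1,R3) ✗  (P1,R4) ✓  (P1,R5) ✓  (P1,R6) ✓  (P1,R7) ✗  (P1,R8) ✓  (P2,R2) ✓  (P2,R3) ✓  (P2,R4) ✓  (P2,R6) ✓  (P2,R7) ✓  (P2,R8) ✗  (P3,R1) ✓  (P3,R5) ✓  (P3,R6) ✓  (P3,R8) ✓
Counterexamples (restrictor pairs failing the scope): 3.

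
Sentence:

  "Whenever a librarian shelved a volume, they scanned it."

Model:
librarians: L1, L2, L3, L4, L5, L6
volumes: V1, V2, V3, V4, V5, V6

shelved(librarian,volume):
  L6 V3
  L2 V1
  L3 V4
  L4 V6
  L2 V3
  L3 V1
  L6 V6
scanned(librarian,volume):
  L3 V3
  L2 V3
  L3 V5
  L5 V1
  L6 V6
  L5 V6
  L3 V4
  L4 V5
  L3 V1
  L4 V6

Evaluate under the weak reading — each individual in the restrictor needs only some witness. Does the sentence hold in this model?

True

"it" takes "a volume" as antecedent — a donkey pronoun bound across the clause boundary.
Weak reading: every librarian l with some shelved-volume has at least one shelved-volume v such that scanned(l,v).
Per librarian: L2:✓  L3:✓  L4:✓  L6:✓
Every librarian in the restrictor has a witness.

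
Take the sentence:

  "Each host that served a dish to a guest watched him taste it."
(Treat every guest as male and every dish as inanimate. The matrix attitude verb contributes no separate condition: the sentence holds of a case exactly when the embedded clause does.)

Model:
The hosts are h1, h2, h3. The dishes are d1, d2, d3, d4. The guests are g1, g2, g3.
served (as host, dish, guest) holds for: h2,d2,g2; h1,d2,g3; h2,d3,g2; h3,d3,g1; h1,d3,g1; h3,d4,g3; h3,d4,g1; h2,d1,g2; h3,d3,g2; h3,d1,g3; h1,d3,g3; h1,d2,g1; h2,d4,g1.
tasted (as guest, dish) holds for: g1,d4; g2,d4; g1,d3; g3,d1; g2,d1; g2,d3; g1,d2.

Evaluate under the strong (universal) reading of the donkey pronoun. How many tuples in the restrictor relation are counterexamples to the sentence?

4

"him" takes "a guest" as antecedent and "it" takes "a dish"; both are donkey pronouns co-varying with the restrictor.
Strong reading: for every (h,d,g) with served(h,d,g), tasted(g,d).
Restrictor triples: (h1,d2,g1)→tasted(g1,d2) ✓  (h1,d2,g3)→tasted(g3,d2) ✗  (h1,d3,g1)→tasted(g1,d3) ✓  (h1,d3,g3)→tasted(g3,d3) ✗  (h2,d1,g2)→tasted(g2,d1) ✓  (h2,d2,g2)→tasted(g2,d2) ✗  (h2,d3,g2)→tasted(g2,d3) ✓  (h2,d4,g1)→tasted(g1,d4) ✓  (h3,d1,g3)→tasted(g3,d1) ✓  (h3,d3,g1)→tasted(g1,d3) ✓  (h3,d3,g2)→tasted(g2,d3) ✓  (h3,d4,g1)→tasted(g1,d4) ✓  (h3,d4,g3)→tasted(g3,d4) ✗
Counterexamples (restrictor triples failing the scope): 4.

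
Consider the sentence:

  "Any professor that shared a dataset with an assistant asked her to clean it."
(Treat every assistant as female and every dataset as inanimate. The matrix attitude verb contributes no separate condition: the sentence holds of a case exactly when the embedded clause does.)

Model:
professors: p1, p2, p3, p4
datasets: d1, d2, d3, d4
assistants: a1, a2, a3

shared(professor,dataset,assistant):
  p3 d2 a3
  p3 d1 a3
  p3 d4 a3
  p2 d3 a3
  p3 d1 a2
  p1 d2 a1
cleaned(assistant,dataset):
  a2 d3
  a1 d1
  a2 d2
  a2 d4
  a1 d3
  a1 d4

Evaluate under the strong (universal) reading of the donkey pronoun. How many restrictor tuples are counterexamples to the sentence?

6

"her" takes "an assistant" as antecedent and "it" takes "a dataset"; both are donkey pronouns co-varying with the restrictor.
Strong reading: for every (p,d,a) with shared(p,d,a), cleaned(a,d).
Restrictor triples: (p1,d2,a1)→cleaned(a1,d2) ✗  (p2,d3,a3)→cleaned(a3,d3) ✗  (p3,d1,a2)→cleaned(a2,d1) ✗  (p3,d1,a3)→cleaned(a3,d1) ✗  (p3,d2,a3)→cleaned(a3,d2) ✗  (p3,d4,a3)→cleaned(a3,d4) ✗
Counterexamples (restrictor triples failing the scope): 6.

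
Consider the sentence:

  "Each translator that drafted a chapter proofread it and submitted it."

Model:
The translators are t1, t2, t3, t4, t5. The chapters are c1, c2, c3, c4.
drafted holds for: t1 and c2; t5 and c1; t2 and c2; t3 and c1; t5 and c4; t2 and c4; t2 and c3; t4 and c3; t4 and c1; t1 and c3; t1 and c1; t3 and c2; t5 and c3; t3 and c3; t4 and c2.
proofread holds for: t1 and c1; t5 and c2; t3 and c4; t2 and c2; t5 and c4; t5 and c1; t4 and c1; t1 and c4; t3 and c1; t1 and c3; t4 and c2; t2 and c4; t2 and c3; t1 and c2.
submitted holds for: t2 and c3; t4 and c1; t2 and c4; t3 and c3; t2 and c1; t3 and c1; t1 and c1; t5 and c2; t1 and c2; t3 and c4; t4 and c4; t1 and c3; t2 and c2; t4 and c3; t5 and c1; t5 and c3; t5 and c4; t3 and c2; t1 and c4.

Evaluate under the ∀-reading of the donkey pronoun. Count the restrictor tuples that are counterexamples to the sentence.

5

"it" takes "a chapter" as antecedent — a donkey pronoun bound across the clause boundary.
Strong reading: for every (t,c) with drafted(t,c), proofread(t,c) ∧ submitted(t,c).
Restrictor pairs: (t1,c1) ✓  (t1,c2) ✓  (t1,c3) ✓  (t2,c2) ✓  (t2,c3) ✓  (t2,c4) ✓  (t3,c1) ✓  (t3,c2) ✗  (t3,c3) ✗  (t4,c1) ✓  (t4,c2) ✗  (t4,c3) ✗  (t5,c1) ✓  (t5,c3) ✗  (t5,c4) ✓
Counterexamples (restrictor pairs failing the scope): 5.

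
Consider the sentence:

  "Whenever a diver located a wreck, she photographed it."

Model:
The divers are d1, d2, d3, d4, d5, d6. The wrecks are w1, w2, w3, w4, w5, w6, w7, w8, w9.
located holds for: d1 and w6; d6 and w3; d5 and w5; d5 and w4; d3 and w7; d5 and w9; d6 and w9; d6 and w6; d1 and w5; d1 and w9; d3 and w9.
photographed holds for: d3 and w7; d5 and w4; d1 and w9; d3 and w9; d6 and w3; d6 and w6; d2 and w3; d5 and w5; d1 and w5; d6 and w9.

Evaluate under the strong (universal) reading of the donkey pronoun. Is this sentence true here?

"it" takes "a wreck" as antecedent — a donkey pronoun bound across the clause boundary.
Strong reading: for every (d,w) with located(d,w), photographed(d,w).
Restrictor pairs: (d1,w5) ✓  (d1,w6) ✗  (d1,w9) ✓  (d3,w7) ✓  (d3,w9) ✓  (d5,w4) ✓  (d5,w5) ✓  (d5,w9) ✗  (d6,w3) ✓  (d6,w6) ✓  (d6,w9) ✓
Counterexample: (d1,w6) is in located but fails the scope.

False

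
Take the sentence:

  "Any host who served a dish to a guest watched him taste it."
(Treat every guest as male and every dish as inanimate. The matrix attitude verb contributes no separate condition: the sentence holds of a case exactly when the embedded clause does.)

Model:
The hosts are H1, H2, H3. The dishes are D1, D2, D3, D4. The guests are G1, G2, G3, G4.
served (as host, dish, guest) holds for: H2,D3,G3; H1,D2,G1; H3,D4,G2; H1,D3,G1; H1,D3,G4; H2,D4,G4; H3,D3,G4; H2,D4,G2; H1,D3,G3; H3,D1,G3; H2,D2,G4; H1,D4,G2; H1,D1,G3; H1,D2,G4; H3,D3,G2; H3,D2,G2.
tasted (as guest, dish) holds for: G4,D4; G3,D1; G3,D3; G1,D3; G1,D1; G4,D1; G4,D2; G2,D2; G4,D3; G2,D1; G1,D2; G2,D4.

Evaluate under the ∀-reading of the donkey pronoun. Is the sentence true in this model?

"him" takes "a guest" as antecedent and "it" takes "a dish"; both are donkey pronouns co-varying with the restrictor.
Strong reading: for every (h,d,g) with served(h,d,g), tasted(g,d).
Restrictor triples: (H1,D1,G3)→tasted(G3,D1) ✓  (H1,D2,G1)→tasted(G1,D2) ✓  (H1,D2,G4)→tasted(G4,D2) ✓  (H1,D3,G1)→tasted(G1,D3) ✓  (H1,D3,G3)→tasted(G3,D3) ✓  (H1,D3,G4)→tasted(G4,D3) ✓  (H1,D4,G2)→tasted(G2,D4) ✓  (H2,D2,G4)→tasted(G4,D2) ✓  (H2,D3,G3)→tasted(G3,D3) ✓  (H2,D4,G2)→tasted(G2,D4) ✓  (H2,D4,G4)→tasted(G4,D4) ✓  (H3,D1,G3)→tasted(G3,D1) ✓  (H3,D2,G2)→tasted(G2,D2) ✓  (H3,D3,G2)→tasted(G2,D3) ✗  (H3,D3,G4)→tasted(G4,D3) ✓  (H3,D4,G2)→tasted(G2,D4) ✓
Counterexample: (H3,D3,G2) — tasted(G2,D3) does not hold.

False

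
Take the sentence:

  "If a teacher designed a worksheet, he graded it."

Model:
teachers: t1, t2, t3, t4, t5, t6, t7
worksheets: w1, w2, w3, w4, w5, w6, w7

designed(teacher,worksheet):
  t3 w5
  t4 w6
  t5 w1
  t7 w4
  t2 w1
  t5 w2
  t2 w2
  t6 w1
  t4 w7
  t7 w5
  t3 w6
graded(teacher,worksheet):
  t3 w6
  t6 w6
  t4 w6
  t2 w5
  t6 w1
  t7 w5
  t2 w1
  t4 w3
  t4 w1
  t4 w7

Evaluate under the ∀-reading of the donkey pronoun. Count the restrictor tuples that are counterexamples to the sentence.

5

"it" takes "a worksheet" as antecedent — a donkey pronoun bound across the clause boundary.
Strong reading: for every (t,w) with designed(t,w), graded(t,w).
Restrictor pairs: (t2,w1) ✓  (t2,w2) ✗  (t3,w5) ✗  (t3,w6) ✓  (t4,w6) ✓  (t4,w7) ✓  (t5,w1) ✗  (t5,w2) ✗  (t6,w1) ✓  (t7,w4) ✗  (t7,w5) ✓
Counterexamples (restrictor pairs failing the scope): 5.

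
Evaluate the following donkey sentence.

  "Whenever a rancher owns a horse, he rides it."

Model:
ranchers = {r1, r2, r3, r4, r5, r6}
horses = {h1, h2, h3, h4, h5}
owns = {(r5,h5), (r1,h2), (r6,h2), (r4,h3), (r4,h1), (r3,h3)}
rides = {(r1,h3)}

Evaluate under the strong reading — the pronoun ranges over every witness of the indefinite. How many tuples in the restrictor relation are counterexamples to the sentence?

6

"it" takes "a horse" as antecedent — a donkey pronoun bound across the clause boundary.
Strong reading: for every (r,h) with owns(r,h), rides(r,h).
Restrictor pairs: (r1,h2) ✗  (r3,h3) ✗  (r4,h1) ✗  (r4,h3) ✗  (r5,h5) ✗  (r6,h2) ✗
Counterexamples (restrictor pairs failing the scope): 6.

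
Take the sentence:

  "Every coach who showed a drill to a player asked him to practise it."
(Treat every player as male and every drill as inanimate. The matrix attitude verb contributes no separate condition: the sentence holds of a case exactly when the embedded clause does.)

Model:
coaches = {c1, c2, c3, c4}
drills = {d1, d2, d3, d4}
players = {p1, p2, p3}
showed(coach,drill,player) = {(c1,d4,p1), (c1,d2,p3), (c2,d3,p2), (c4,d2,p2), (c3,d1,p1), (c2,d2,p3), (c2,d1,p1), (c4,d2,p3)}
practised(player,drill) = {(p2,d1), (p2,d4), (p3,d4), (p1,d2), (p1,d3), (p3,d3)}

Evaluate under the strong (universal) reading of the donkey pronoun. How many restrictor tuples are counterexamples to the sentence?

"him" takes "a player" as antecedent and "it" takes "a drill"; both are donkey pronouns co-varying with the restrictor.
Strong reading: for every (c,d,p) with showed(c,d,p), practised(p,d).
Restrictor triples: (c1,d2,p3)→practised(p3,d2) ✗  (c1,d4,p1)→practised(p1,d4) ✗  (c2,d1,p1)→practised(p1,d1) ✗  (c2,d2,p3)→practised(p3,d2) ✗  (c2,d3,p2)→practised(p2,d3) ✗  (c3,d1,p1)→practised(p1,d1) ✗  (c4,d2,p2)→practised(p2,d2) ✗  (c4,d2,p3)→practised(p3,d2) ✗
Counterexamples (restrictor triples failing the scope): 8.

8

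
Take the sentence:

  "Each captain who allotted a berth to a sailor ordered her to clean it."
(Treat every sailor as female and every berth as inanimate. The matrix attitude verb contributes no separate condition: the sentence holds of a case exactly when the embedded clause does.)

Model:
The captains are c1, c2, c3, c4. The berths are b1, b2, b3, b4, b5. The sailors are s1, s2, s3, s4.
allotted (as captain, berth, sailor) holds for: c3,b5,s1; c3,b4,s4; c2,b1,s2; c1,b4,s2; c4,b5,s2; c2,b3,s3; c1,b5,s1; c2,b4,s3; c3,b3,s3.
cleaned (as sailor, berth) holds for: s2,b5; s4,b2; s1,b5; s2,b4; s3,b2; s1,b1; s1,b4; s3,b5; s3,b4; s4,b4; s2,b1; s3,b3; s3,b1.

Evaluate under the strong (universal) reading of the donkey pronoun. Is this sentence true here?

"her" takes "a sailor" as antecedent and "it" takes "a berth"; both are donkey pronouns co-varying with the restrictor.
Strong reading: for every (c,b,s) with allotted(c,b,s), cleaned(s,b).
Restrictor triples: (c1,b4,s2)→cleaned(s2,b4) ✓  (c1,b5,s1)→cleaned(s1,b5) ✓  (c2,b1,s2)→cleaned(s2,b1) ✓  (c2,b3,s3)→cleaned(s3,b3) ✓  (c2,b4,s3)→cleaned(s3,b4) ✓  (c3,b3,s3)→cleaned(s3,b3) ✓  (c3,b4,s4)→cleaned(s4,b4) ✓  (c3,b5,s1)→cleaned(s1,b5) ✓  (c4,b5,s2)→cleaned(s2,b5) ✓
Every restrictor triple satisfies the scope.

True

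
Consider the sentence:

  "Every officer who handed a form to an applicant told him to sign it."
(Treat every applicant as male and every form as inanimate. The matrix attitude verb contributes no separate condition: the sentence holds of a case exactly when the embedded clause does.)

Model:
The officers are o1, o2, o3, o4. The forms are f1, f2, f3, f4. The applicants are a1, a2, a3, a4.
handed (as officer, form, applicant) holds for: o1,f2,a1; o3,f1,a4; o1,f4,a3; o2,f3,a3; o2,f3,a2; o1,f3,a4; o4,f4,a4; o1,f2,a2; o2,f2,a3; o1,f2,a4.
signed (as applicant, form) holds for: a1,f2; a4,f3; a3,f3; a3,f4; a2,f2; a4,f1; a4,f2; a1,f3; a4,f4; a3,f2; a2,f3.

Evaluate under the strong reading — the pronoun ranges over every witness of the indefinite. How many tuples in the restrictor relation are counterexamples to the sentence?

0

"him" takes "an applicant" as antecedent and "it" takes "a form"; both are donkey pronouns co-varying with the restrictor.
Strong reading: for every (o,f,a) with handed(o,f,a), signed(a,f).
Restrictor triples: (o1,f2,a1)→signed(a1,f2) ✓  (o1,f2,a2)→signed(a2,f2) ✓  (o1,f2,a4)→signed(a4,f2) ✓  (o1,f3,a4)→signed(a4,f3) ✓  (o1,f4,a3)→signed(a3,f4) ✓  (o2,f2,a3)→signed(a3,f2) ✓  (o2,f3,a2)→signed(a2,f3) ✓  (o2,f3,a3)→signed(a3,f3) ✓  (o3,f1,a4)→signed(a4,f1) ✓  (o4,f4,a4)→signed(a4,f4) ✓
Counterexamples (restrictor triples failing the scope): 0.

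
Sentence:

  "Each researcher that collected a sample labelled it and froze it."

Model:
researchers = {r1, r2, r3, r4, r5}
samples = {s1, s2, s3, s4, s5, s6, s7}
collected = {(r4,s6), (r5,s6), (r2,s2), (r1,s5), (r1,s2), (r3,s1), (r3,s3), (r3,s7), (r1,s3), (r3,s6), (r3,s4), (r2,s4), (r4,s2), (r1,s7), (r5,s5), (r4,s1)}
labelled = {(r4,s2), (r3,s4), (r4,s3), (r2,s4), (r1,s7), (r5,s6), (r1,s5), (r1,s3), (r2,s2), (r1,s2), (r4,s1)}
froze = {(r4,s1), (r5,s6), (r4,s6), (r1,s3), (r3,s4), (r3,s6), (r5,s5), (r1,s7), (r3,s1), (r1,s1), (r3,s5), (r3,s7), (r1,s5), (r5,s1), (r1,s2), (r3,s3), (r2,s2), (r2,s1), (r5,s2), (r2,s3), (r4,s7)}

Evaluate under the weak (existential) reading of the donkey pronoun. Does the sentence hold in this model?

True

"it" takes "a sample" as antecedent — a donkey pronoun bound across the clause boundary.
Weak reading: every researcher r with some collected-sample has at least one collected-sample s such that labelled(r,s) ∧ froze(r,s).
Per researcher: r1:✓  r2:✓  r3:✓  r4:✓  r5:✓
Every researcher in the restrictor has a witness.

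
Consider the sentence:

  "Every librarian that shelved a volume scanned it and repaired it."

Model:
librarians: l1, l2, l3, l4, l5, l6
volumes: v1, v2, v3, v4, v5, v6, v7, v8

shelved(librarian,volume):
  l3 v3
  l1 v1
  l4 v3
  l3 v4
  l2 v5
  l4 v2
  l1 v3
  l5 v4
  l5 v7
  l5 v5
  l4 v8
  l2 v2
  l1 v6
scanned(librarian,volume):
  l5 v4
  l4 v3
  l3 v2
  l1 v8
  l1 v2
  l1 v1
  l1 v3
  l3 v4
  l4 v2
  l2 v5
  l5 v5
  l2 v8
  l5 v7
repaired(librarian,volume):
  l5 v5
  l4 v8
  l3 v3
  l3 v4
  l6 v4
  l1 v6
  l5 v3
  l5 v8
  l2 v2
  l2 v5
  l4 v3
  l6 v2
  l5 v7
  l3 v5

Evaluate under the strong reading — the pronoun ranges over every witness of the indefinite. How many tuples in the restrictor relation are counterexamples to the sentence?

"it" takes "a volume" as antecedent — a donkey pronoun bound across the clause boundary.
Strong reading: for every (l,v) with shelved(l,v), scanned(l,v) ∧ repaired(l,v).
Restrictor pairs: (l1,v1) ✗  (l1,v3) ✗  (l1,v6) ✗  (l2,v2) ✗  (l2,v5) ✓  (l3,v3) ✗  (l3,v4) ✓  (l4,v2) ✗  (l4,v3) ✓  (l4,v8) ✗  (l5,v4) ✗  (l5,v5) ✓  (l5,v7) ✓
Counterexamples (restrictor pairs failing the scope): 8.

8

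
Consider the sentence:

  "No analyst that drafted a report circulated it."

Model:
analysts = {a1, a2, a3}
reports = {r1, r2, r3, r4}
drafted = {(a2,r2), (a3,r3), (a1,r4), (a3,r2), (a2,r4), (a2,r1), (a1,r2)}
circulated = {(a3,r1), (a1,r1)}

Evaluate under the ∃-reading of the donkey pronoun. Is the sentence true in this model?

True

"it" takes "a report" as antecedent — a donkey pronoun bound across the clause boundary.
Truth condition: for no (a,r) with drafted(a,r) does circulated(a,r) hold.
Restrictor pairs — does the scope hold? (a1,r2):fails  (a1,r4):fails  (a2,r1):fails  (a2,r2):fails  (a2,r4):fails  (a3,r2):fails  (a3,r3):fails
Scope holds for no restrictor pair, so the sentence is true.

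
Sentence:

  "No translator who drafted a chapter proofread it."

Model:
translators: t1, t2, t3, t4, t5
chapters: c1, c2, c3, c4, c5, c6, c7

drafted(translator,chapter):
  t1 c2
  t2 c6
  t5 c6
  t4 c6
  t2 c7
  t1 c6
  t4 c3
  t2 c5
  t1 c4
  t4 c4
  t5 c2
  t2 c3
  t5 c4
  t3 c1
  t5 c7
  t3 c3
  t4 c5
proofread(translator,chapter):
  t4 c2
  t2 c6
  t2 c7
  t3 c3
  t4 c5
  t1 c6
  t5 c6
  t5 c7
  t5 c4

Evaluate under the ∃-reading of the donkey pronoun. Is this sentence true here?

"it" takes "a chapter" as antecedent — a donkey pronoun bound across the clause boundary.
Truth condition: for no (t,c) with drafted(t,c) does proofread(t,c) hold.
Restrictor pairs — does the scope hold? (t1,c2):fails  (t1,c4):fails  (t1,c6):holds  (t2,c3):fails  (t2,c5):fails  (t2,c6):holds  (t2,c7):holds  (t3,c1):fails  (t3,c3):holds  (t4,c3):fails  (t4,c4):fails  (t4,c5):holds  (t4,c6):fails  (t5,c2):fails  (t5,c4):holds  (t5,c6):holds  (t5,c7):holds
Scope holds for 8 pair(s), so the sentence is false.

False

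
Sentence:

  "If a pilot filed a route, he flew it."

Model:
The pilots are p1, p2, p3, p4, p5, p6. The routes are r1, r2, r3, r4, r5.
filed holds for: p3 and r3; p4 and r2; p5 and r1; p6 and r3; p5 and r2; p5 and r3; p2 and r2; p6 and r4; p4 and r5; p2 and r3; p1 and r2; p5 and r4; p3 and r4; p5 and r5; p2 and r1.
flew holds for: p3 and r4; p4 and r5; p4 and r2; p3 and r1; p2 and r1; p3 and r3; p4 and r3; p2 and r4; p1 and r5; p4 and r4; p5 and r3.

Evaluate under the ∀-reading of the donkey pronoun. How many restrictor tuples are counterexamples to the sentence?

"it" takes "a route" as antecedent — a donkey pronoun bound across the clause boundary.
Strong reading: for every (p,r) with filed(p,r), flew(p,r).
Restrictor pairs: (p1,r2) ✗  (p2,r1) ✓  (p2,r2) ✗  (p2,r3) ✗  (p3,r3) ✓  (p3,r4) ✓  (p4,r2) ✓  (p4,r5) ✓  (p5,r1) ✗  (p5,r2) ✗  (p5,r3) ✓  (p5,r4) ✗  (p5,r5) ✗  (p6,r3) ✗  (p6,r4) ✗
Counterexamples (restrictor pairs failing the scope): 9.

9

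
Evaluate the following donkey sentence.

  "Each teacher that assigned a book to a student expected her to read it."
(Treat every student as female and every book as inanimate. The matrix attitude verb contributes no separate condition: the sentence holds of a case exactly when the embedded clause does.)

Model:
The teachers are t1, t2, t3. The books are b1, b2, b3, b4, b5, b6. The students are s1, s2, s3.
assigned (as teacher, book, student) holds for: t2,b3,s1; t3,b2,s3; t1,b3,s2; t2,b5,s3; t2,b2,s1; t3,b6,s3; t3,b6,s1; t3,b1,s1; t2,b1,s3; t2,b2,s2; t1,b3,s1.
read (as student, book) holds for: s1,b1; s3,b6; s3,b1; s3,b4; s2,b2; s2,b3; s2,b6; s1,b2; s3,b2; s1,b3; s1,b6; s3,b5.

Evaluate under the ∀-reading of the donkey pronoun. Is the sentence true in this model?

"her" takes "a student" as antecedent and "it" takes "a book"; both are donkey pronouns co-varying with the restrictor.
Strong reading: for every (t,b,s) with assigned(t,b,s), read(s,b).
Restrictor triples: (t1,b3,s1)→read(s1,b3) ✓  (t1,b3,s2)→read(s2,b3) ✓  (t2,b1,s3)→read(s3,b1) ✓  (t2,b2,s1)→read(s1,b2) ✓  (t2,b2,s2)→read(s2,b2) ✓  (t2,b3,s1)→read(s1,b3) ✓  (t2,b5,s3)→read(s3,b5) ✓  (t3,b1,s1)→read(s1,b1) ✓  (t3,b2,s3)→read(s3,b2) ✓  (t3,b6,s1)→read(s1,b6) ✓  (t3,b6,s3)→read(s3,b6) ✓
Every restrictor triple satisfies the scope.

True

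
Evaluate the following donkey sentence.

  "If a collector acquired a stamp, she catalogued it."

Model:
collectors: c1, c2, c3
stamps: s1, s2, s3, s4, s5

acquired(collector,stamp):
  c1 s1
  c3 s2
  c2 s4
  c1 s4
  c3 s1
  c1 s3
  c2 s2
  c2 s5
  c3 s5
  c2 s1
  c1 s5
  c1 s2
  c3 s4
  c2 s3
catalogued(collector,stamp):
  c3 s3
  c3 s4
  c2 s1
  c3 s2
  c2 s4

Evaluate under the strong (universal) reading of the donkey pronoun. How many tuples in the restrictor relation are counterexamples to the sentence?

"it" takes "a stamp" as antecedent — a donkey pronoun bound across the clause boundary.
Strong reading: for every (c,s) with acquired(c,s), catalogued(c,s).
Restrictor pairs: (c1,s1) ✗  (c1,s2) ✗  (c1,s3) ✗  (c1,s4) ✗  (c1,s5) ✗  (c2,s1) ✓  (c2,s2) ✗  (c2,s3) ✗  (c2,s4) ✓  (c2,s5) ✗  (c3,s1) ✗  (c3,s2) ✓  (c3,s4) ✓  (c3,s5) ✗
Counterexamples (restrictor pairs failing the scope): 10.

10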